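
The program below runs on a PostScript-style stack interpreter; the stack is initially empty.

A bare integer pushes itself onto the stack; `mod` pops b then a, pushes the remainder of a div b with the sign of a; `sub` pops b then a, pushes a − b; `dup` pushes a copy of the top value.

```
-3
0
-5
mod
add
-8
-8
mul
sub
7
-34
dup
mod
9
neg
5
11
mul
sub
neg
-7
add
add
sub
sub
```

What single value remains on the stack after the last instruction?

-3   [-3]
0    [-3, 0]
-5   [-3, 0, -5]
mod  [-3, 0]
add  [-3]
-8   [-3, -8]
-8   [-3, -8, -8]
mul  [-3, 64]
sub  [-67]
7    [-67, 7]
-34  [-67, 7, -34]
dup  [-67, 7, -34, -34]
mod  [-67, 7, 0]
9    [-67, 7, 0, 9]
neg  [-67, 7, 0, -9]
5    [-67, 7, 0, -9, 5]
11   [-67, 7, 0, -9, 5, 11]
mul  [-67, 7, 0, -9, 55]
sub  [-67, 7, 0, -64]
neg  [-67, 7, 0, 64]
-7   [-67, 7, 0, 64, -7]
add  [-67, 7, 0, 57]
add  [-67, 7, 57]
sub  [-67, -50]
sub  [-17]

-17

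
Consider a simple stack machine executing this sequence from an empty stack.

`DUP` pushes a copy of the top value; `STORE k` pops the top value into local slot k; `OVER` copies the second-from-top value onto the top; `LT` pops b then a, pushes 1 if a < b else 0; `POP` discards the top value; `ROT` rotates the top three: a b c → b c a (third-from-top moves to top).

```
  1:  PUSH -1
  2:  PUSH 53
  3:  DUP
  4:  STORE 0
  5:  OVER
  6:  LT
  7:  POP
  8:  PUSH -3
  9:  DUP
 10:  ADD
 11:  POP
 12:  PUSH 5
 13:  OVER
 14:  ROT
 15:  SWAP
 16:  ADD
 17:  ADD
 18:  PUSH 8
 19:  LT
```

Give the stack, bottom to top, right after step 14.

PUSH -1 : [-1]
PUSH 53 : [-1, 53]
DUP     : [-1, 53, 53]
STORE 0 : [-1, 53]
OVER    : [-1, 53, -1]
LT      : [-1, 0]
POP     : [-1]
PUSH -3 : [-1, -3]
DUP     : [-1, -3, -3]
ADD     : [-1, -6]
POP     : [-1]
PUSH 5  : [-1, 5]
OVER    : [-1, 5, -1]
ROT     : [5, -1, -1]

[5, -1, -1]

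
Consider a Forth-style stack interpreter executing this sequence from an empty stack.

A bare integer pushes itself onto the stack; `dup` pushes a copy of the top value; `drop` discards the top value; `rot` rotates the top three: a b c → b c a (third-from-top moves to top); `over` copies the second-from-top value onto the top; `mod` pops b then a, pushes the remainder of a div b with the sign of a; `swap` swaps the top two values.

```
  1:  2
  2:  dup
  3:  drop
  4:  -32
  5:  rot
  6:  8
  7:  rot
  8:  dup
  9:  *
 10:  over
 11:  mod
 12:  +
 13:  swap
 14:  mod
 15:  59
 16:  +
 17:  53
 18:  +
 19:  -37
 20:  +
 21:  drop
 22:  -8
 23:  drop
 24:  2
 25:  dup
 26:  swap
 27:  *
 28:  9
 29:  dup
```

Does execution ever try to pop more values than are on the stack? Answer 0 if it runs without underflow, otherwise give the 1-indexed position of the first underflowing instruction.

5

2    -> 2
dup  -> 2 2
drop -> 2
-32  -> 2 -32
rot  — needs 3 operands, stack has 2 → underflow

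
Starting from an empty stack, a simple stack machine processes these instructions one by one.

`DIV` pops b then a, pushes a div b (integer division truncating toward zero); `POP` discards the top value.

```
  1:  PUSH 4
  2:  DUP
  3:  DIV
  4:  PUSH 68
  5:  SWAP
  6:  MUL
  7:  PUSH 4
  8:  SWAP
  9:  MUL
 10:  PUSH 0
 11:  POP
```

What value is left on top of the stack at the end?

272

PUSH 4  -> 4
DUP     -> 4 4
DIV     -> 1
PUSH 68 -> 1 68
SWAP    -> 68 1
MUL     -> 68
PUSH 4  -> 68 4
SWAP    -> 4 68
MUL     -> 272
PUSH 0  -> 272 0
POP     -> 272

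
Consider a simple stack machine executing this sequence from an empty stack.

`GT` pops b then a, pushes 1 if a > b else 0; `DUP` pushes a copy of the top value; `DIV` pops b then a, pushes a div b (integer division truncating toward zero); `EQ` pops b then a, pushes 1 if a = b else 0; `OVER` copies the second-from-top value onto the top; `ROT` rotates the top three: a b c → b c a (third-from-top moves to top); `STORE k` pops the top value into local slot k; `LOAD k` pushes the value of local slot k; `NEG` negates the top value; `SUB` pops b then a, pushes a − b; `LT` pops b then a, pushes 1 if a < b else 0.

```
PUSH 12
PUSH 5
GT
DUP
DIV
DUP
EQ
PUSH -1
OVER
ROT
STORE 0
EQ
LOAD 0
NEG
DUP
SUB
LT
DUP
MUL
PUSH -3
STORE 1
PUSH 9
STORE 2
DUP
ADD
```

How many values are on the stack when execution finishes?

PUSH 12 : 12
PUSH 5  : 12 5
GT      : 1
DUP     : 1 1
DIV     : 1
DUP     : 1 1
EQ      : 1
PUSH -1 : 1 -1
OVER    : 1 -1 1
ROT     : -1 1 1
STORE 0 : -1 1
EQ      : 0
LOAD 0  : 0 1
NEG     : 0 -1
DUP     : 0 -1 -1
SUB     : 0 0
LT      : 0
DUP     : 0 0
MUL     : 0
PUSH -3 : 0 -3
STORE 1 : 0
PUSH 9  : 0 9
STORE 2 : 0
DUP     : 0 0
ADD     : 0

1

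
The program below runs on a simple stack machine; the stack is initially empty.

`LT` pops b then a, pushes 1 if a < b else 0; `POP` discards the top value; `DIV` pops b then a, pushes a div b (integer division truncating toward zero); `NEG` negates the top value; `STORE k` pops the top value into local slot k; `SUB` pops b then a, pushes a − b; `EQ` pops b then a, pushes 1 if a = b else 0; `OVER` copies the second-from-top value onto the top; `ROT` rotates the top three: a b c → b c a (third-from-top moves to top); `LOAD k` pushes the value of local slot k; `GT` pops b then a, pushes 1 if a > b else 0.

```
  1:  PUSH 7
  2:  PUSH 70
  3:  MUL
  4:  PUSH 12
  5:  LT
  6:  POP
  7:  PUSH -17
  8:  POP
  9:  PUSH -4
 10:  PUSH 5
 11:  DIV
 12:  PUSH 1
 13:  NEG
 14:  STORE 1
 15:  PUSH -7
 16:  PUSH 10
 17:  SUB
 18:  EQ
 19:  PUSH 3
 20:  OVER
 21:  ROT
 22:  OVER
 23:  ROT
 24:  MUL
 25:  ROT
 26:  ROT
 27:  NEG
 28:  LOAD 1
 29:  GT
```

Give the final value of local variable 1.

-1

PUSH 7    7
PUSH 70   7 70
MUL       490
PUSH 12   490 12
LT        0
POP       (empty)
PUSH -17  -17
POP       (empty)
PUSH -4   -4
PUSH 5    -4 5
DIV       0
PUSH 1    0 1
NEG       0 -1
STORE 1   0
PUSH -7   0 -7
PUSH 10   0 -7 10
SUB       0 -17
EQ        0
PUSH 3    0 3
OVER      0 3 0
ROT       3 0 0
OVER      3 0 0 0
ROT       3 0 0 0
MUL       3 0 0
ROT       0 0 3
ROT       0 3 0
NEG       0 3 0
LOAD 1    0 3 0 -1
GT        0 3 1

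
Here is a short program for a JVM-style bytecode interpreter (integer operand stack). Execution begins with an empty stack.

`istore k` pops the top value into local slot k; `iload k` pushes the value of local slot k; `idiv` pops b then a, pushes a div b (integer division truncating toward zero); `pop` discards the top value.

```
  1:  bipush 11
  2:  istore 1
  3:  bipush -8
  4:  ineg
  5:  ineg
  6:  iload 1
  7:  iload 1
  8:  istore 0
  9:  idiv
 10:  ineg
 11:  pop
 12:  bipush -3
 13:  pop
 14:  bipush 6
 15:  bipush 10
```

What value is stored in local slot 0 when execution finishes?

11

bipush 11 -> [11]
istore 1  -> []
bipush -8 -> [-8]
ineg      -> [8]
ineg      -> [-8]
iload 1   -> [-8, 11]
iload 1   -> [-8, 11, 11]
istore 0  -> [-8, 11]
idiv      -> [0]
ineg      -> [0]
pop       -> []
bipush -3 -> [-3]
pop       -> []
bipush 6  -> [6]
bipush 10 -> [6, 10]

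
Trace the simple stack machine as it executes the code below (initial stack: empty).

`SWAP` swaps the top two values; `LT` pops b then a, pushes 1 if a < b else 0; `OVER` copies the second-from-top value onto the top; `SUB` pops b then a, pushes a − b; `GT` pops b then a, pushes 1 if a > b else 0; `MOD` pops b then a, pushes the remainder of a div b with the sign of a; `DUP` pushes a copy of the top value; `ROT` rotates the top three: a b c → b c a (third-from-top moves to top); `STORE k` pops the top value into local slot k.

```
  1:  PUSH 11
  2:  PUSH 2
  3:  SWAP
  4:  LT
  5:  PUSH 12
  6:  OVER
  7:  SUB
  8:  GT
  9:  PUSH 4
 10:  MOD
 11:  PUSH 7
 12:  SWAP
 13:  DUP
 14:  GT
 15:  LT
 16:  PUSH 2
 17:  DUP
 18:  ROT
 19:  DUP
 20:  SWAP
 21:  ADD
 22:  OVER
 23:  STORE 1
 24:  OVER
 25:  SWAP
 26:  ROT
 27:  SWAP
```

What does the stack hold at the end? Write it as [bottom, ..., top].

PUSH 11 -> [11]
PUSH 2  -> [11, 2]
SWAP    -> [2, 11]
LT      -> [1]
PUSH 12 -> [1, 12]
OVER    -> [1, 12, 1]
SUB     -> [1, 11]
GT      -> [0]
PUSH 4  -> [0, 4]
MOD     -> [0]
PUSH 7  -> [0, 7]
SWAP    -> [7, 0]
DUP     -> [7, 0, 0]
GT      -> [7, 0]
LT      -> [0]
PUSH 2  -> [0, 2]
DUP     -> [0, 2, 2]
ROT     -> [2, 2, 0]
DUP     -> [2, 2, 0, 0]
SWAP    -> [2, 2, 0, 0]
ADD     -> [2, 2, 0]
OVER    -> [2, 2, 0, 2]
STORE 1 -> [2, 2, 0]
OVER    -> [2, 2, 0, 2]
SWAP    -> [2, 2, 2, 0]
ROT     -> [2, 2, 0, 2]
SWAP    -> [2, 2, 2, 0]

[2, 2, 2, 0]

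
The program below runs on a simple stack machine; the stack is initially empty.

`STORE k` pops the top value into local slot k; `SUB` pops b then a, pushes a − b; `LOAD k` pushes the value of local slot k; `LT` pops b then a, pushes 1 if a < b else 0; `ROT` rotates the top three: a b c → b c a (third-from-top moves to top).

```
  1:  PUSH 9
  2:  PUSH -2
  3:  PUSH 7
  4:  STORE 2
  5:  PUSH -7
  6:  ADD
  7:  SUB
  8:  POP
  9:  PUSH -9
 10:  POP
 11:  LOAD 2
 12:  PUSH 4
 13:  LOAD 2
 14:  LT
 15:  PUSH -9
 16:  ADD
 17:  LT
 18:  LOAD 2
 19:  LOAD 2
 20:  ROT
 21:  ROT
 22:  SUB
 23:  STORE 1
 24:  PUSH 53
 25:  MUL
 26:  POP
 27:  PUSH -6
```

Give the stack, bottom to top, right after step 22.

[7, -7]

PUSH 9  → 9
PUSH -2 → 9 -2
PUSH 7  → 9 -2 7
STORE 2 → 9 -2
PUSH -7 → 9 -2 -7
ADD     → 9 -9
SUB     → 18
POP     → (empty)
PUSH -9 → -9
POP     → (empty)
LOAD 2  → 7
PUSH 4  → 7 4
LOAD 2  → 7 4 7
LT      → 7 1
PUSH -9 → 7 1 -9
ADD     → 7 -8
LT      → 0
LOAD 2  → 0 7
LOAD 2  → 0 7 7
ROT     → 7 7 0
ROT     → 7 0 7
SUB     → 7 -7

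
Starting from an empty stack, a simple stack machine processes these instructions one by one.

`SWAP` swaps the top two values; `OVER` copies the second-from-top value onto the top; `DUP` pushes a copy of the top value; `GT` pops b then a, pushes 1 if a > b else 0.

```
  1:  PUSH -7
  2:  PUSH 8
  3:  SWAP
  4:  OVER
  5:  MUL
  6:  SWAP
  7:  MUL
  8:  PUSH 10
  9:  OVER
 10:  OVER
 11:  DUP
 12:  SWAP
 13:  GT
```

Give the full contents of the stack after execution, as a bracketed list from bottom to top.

[-448, 10, -448, 0]

PUSH -7  -7
PUSH 8   -7 8
SWAP     8 -7
OVER     8 -7 8
MUL      8 -56
SWAP     -56 8
MUL      -448
PUSH 10  -448 10
OVER     -448 10 -448
OVER     -448 10 -448 10
DUP      -448 10 -448 10 10
SWAP     -448 10 -448 10 10
GT       -448 10 -448 0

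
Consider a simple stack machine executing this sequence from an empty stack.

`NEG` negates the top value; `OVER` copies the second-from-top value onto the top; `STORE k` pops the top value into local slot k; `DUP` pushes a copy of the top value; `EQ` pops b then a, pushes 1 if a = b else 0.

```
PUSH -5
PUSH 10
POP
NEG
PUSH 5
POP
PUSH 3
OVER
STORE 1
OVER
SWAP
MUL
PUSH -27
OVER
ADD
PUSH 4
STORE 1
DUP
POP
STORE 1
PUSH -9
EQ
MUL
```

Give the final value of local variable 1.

-12

PUSH -5  : -5
PUSH 10  : -5 10
POP      : -5
NEG      : 5
PUSH 5   : 5 5
POP      : 5
PUSH 3   : 5 3
OVER     : 5 3 5
STORE 1  : 5 3
OVER     : 5 3 5
SWAP     : 5 5 3
MUL      : 5 15
PUSH -27 : 5 15 -27
OVER     : 5 15 -27 15
ADD      : 5 15 -12
PUSH 4   : 5 15 -12 4
STORE 1  : 5 15 -12
DUP      : 5 15 -12 -12
POP      : 5 15 -12
STORE 1  : 5 15
PUSH -9  : 5 15 -9
EQ       : 5 0
MUL      : 0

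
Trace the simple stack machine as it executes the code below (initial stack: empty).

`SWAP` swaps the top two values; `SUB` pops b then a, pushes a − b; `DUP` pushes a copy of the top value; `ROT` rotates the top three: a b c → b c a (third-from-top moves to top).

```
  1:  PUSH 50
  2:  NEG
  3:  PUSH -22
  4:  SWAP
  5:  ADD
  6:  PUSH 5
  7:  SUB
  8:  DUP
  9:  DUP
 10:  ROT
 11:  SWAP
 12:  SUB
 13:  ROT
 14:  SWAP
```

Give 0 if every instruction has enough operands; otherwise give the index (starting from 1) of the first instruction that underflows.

13

PUSH 50  → [50]
NEG      → [-50]
PUSH -22 → [-50, -22]
SWAP     → [-22, -50]
ADD      → [-72]
PUSH 5   → [-72, 5]
SUB      → [-77]
DUP      → [-77, -77]
DUP      → [-77, -77, -77]
ROT      → [-77, -77, -77]
SWAP     → [-77, -77, -77]
SUB      → [-77, 0]
ROT  — needs 3 operands, stack has 2 → underflow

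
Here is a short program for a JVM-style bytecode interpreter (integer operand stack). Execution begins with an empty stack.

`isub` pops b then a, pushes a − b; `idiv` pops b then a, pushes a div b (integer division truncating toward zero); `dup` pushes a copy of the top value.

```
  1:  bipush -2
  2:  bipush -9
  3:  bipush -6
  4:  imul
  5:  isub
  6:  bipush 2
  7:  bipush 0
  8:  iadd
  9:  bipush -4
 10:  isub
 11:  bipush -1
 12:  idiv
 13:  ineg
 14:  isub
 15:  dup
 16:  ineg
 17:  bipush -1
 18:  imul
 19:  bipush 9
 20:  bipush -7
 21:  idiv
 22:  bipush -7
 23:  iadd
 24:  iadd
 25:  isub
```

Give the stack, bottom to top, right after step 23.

[-62, -62, -8]

bipush -2  [-2]
bipush -9  [-2, -9]
bipush -6  [-2, -9, -6]
imul       [-2, 54]
isub       [-56]
bipush 2   [-56, 2]
bipush 0   [-56, 2, 0]
iadd       [-56, 2]
bipush -4  [-56, 2, -4]
isub       [-56, 6]
bipush -1  [-56, 6, -1]
idiv       [-56, -6]
ineg       [-56, 6]
isub       [-62]
dup        [-62, -62]
ineg       [-62, 62]
bipush -1  [-62, 62, -1]
imul       [-62, -62]
bipush 9   [-62, -62, 9]
bipush -7  [-62, -62, 9, -7]
idiv       [-62, -62, -1]
bipush -7  [-62, -62, -1, -7]
iadd       [-62, -62, -8]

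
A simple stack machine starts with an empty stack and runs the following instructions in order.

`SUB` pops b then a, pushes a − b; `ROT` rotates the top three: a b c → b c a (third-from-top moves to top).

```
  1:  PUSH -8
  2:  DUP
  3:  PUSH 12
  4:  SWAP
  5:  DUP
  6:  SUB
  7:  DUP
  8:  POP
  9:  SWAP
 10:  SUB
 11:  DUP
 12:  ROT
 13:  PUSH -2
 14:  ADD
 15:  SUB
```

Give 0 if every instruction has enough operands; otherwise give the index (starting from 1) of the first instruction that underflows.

PUSH -8  [-8]
DUP      [-8, -8]
PUSH 12  [-8, -8, 12]
SWAP     [-8, 12, -8]
DUP      [-8, 12, -8, -8]
SUB      [-8, 12, 0]
DUP      [-8, 12, 0, 0]
POP      [-8, 12, 0]
SWAP     [-8, 0, 12]
SUB      [-8, -12]
DUP      [-8, -12, -12]
ROT      [-12, -12, -8]
PUSH -2  [-12, -12, -8, -2]
ADD      [-12, -12, -10]
SUB      [-12, -2]

0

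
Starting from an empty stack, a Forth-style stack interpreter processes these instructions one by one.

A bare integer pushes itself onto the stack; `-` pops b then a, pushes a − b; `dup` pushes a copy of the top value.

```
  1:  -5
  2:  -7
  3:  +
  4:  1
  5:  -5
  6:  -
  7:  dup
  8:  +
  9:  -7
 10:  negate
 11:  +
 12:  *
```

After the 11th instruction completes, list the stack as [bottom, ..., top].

[-12, 19]

-5      -5
-7      -5 -7
+       -12
1       -12 1
-5      -12 1 -5
-       -12 6
dup     -12 6 6
+       -12 12
-7      -12 12 -7
negate  -12 12 7
+       -12 19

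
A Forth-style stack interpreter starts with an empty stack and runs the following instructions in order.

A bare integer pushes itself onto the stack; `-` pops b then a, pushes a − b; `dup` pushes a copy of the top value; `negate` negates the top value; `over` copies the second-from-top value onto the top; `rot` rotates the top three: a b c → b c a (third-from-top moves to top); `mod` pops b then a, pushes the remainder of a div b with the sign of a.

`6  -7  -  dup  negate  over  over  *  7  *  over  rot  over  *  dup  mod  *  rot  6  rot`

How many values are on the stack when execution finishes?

6      : 6
-7     : 6 -7
-      : 13
dup    : 13 13
negate : 13 -13
over   : 13 -13 13
over   : 13 -13 13 -13
*      : 13 -13 -169
7      : 13 -13 -169 7
*      : 13 -13 -1183
over   : 13 -13 -1183 -13
rot    : 13 -1183 -13 -13
over   : 13 -1183 -13 -13 -13
*      : 13 -1183 -13 169
dup    : 13 -1183 -13 169 169
mod    : 13 -1183 -13 0
*      : 13 -1183 0
rot    : -1183 0 13
6      : -1183 0 13 6
rot    : -1183 13 6 0

4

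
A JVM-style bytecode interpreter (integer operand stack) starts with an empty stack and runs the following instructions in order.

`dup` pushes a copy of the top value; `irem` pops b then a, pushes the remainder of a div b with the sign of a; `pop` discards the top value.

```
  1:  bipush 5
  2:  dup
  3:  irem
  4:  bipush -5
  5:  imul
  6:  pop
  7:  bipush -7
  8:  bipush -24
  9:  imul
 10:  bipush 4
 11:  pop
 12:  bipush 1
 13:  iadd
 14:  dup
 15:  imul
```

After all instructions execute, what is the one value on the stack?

bipush 5   : [5]
dup        : [5, 5]
irem       : [0]
bipush -5  : [0, -5]
imul       : [0]
pop        : []
bipush -7  : [-7]
bipush -24 : [-7, -24]
imul       : [168]
bipush 4   : [168, 4]
pop        : [168]
bipush 1   : [168, 1]
iadd       : [169]
dup        : [169, 169]
imul       : [28561]

28561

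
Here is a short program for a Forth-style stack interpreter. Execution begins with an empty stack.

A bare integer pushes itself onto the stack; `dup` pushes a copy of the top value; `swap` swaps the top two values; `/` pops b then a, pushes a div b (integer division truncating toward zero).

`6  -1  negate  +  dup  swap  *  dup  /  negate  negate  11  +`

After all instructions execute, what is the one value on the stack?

12

6      → 6
-1     → 6 -1
negate → 6 1
+      → 7
dup    → 7 7
swap   → 7 7
*      → 49
dup    → 49 49
/      → 1
negate → -1
negate → 1
11     → 1 11
+      → 12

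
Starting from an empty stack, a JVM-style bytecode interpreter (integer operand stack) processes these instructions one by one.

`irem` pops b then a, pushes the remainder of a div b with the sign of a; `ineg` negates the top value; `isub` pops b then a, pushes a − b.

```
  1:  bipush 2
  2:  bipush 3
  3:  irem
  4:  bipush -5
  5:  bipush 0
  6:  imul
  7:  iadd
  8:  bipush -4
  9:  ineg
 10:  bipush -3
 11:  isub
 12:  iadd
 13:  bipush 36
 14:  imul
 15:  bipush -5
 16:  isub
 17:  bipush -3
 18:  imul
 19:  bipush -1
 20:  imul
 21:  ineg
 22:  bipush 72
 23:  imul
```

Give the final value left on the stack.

bipush 2   [2]
bipush 3   [2, 3]
irem       [2]
bipush -5  [2, -5]
bipush 0   [2, -5, 0]
imul       [2, 0]
iadd       [2]
bipush -4  [2, -4]
ineg       [2, 4]
bipush -3  [2, 4, -3]
isub       [2, 7]
iadd       [9]
bipush 36  [9, 36]
imul       [324]
bipush -5  [324, -5]
isub       [329]
bipush -3  [329, -3]
imul       [-987]
bipush -1  [-987, -1]
imul       [987]
ineg       [-987]
bipush 72  [-987, 72]
imul       [-71064]

-71064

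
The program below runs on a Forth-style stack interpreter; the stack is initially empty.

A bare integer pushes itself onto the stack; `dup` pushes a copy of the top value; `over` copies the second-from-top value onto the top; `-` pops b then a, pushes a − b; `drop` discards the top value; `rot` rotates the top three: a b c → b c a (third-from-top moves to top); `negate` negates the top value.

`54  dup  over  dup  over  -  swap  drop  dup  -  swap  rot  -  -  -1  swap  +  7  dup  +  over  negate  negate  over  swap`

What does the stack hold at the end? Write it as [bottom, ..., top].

[-1, 14, 14, -1]

54      54
dup     54 54
over    54 54 54
dup     54 54 54 54
over    54 54 54 54 54
-       54 54 54 0
swap    54 54 0 54
drop    54 54 0
dup     54 54 0 0
-       54 54 0
swap    54 0 54
rot     0 54 54
-       0 0
-       0
-1      0 -1
swap    -1 0
+       -1
7       -1 7
dup     -1 7 7
+       -1 14
over    -1 14 -1
negate  -1 14 1
negate  -1 14 -1
over    -1 14 -1 14
swap    -1 14 14 -1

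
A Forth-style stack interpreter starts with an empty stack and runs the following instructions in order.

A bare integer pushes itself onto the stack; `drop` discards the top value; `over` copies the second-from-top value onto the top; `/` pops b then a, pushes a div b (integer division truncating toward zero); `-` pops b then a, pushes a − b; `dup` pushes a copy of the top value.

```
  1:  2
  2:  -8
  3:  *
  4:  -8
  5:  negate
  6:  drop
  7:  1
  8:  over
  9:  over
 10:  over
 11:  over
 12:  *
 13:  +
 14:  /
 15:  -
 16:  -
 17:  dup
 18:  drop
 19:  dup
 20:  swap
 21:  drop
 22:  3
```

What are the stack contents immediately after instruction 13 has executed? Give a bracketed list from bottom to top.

[-16, 1, -16, -15]

2      -> [2]
-8     -> [2, -8]
*      -> [-16]
-8     -> [-16, -8]
negate -> [-16, 8]
drop   -> [-16]
1      -> [-16, 1]
over   -> [-16, 1, -16]
over   -> [-16, 1, -16, 1]
over   -> [-16, 1, -16, 1, -16]
over   -> [-16, 1, -16, 1, -16, 1]
*      -> [-16, 1, -16, 1, -16]
+      -> [-16, 1, -16, -15]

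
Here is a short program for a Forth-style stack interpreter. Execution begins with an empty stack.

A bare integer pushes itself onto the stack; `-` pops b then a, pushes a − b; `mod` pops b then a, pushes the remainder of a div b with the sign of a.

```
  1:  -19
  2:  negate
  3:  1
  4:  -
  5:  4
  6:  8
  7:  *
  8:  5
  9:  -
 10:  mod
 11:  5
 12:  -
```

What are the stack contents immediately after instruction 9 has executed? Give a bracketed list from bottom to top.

[18, 27]

-19     -19
negate  19
1       19 1
-       18
4       18 4
8       18 4 8
*       18 32
5       18 32 5
-       18 27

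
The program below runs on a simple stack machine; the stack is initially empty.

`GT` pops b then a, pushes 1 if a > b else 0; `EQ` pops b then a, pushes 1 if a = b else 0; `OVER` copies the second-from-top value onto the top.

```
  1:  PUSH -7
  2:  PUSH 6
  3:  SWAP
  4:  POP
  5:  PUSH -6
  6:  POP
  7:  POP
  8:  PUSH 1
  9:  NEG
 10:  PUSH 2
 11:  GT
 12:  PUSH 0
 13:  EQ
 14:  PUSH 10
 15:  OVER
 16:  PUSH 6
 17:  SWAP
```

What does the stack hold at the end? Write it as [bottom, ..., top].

[1, 10, 6, 1]

PUSH -7 -> [-7]
PUSH 6  -> [-7, 6]
SWAP    -> [6, -7]
POP     -> [6]
PUSH -6 -> [6, -6]
POP     -> [6]
POP     -> []
PUSH 1  -> [1]
NEG     -> [-1]
PUSH 2  -> [-1, 2]
GT      -> [0]
PUSH 0  -> [0, 0]
EQ      -> [1]
PUSH 10 -> [1, 10]
OVER    -> [1, 10, 1]
PUSH 6  -> [1, 10, 1, 6]
SWAP    -> [1, 10, 6, 1]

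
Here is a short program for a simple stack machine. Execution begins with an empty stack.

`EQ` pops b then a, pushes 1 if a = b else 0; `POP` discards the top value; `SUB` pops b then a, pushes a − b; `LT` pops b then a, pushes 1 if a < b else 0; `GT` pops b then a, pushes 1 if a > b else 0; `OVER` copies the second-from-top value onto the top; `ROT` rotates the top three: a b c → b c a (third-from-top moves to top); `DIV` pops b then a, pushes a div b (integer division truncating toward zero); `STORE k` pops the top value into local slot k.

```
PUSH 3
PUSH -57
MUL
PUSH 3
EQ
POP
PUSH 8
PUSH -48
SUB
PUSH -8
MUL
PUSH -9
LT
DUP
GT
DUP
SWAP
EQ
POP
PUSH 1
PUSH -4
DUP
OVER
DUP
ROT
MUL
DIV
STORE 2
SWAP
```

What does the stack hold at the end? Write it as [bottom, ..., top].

PUSH 3   → 3
PUSH -57 → 3 -57
MUL      → -171
PUSH 3   → -171 3
EQ       → 0
POP      → (empty)
PUSH 8   → 8
PUSH -48 → 8 -48
SUB      → 56
PUSH -8  → 56 -8
MUL      → -448
PUSH -9  → -448 -9
LT       → 1
DUP      → 1 1
GT       → 0
DUP      → 0 0
SWAP     → 0 0
EQ       → 1
POP      → (empty)
PUSH 1   → 1
PUSH -4  → 1 -4
DUP      → 1 -4 -4
OVER     → 1 -4 -4 -4
DUP      → 1 -4 -4 -4 -4
ROT      → 1 -4 -4 -4 -4
MUL      → 1 -4 -4 16
DIV      → 1 -4 0
STORE 2  → 1 -4
SWAP     → -4 1

[-4, 1]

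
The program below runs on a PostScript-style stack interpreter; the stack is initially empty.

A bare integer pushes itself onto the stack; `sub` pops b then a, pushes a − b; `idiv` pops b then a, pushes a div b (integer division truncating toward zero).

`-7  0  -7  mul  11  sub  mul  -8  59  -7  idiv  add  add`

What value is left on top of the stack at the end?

-7   : [-7]
0    : [-7, 0]
-7   : [-7, 0, -7]
mul  : [-7, 0]
11   : [-7, 0, 11]
sub  : [-7, -11]
mul  : [77]
-8   : [77, -8]
59   : [77, -8, 59]
-7   : [77, -8, 59, -7]
idiv : [77, -8, -8]
add  : [77, -16]
add  : [61]

61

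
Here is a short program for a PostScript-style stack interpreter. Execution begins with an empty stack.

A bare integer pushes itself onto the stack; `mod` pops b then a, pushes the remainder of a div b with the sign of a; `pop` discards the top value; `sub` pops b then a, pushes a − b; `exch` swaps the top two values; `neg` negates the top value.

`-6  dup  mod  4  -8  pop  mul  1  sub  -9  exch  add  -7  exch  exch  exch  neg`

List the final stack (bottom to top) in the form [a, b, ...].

-6    [-6]
dup   [-6, -6]
mod   [0]
4     [0, 4]
-8    [0, 4, -8]
pop   [0, 4]
mul   [0]
1     [0, 1]
sub   [-1]
-9    [-1, -9]
exch  [-9, -1]
add   [-10]
-7    [-10, -7]
exch  [-7, -10]
exch  [-10, -7]
exch  [-7, -10]
neg   [-7, 10]

[-7, 10]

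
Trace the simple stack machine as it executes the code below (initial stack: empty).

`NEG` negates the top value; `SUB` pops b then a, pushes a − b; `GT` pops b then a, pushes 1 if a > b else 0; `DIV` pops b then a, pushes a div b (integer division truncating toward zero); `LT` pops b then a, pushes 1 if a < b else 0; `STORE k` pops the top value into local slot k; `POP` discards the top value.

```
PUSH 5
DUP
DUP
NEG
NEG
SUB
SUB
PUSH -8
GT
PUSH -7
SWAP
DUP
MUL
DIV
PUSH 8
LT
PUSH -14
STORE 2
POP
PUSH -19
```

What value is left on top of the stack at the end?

PUSH 5    [5]
DUP       [5, 5]
DUP       [5, 5, 5]
NEG       [5, 5, -5]
NEG       [5, 5, 5]
SUB       [5, 0]
SUB       [5]
PUSH -8   [5, -8]
GT        [1]
PUSH -7   [1, -7]
SWAP      [-7, 1]
DUP       [-7, 1, 1]
MUL       [-7, 1]
DIV       [-7]
PUSH 8    [-7, 8]
LT        [1]
PUSH -14  [1, -14]
STORE 2   [1]
POP       []
PUSH -19  [-19]

-19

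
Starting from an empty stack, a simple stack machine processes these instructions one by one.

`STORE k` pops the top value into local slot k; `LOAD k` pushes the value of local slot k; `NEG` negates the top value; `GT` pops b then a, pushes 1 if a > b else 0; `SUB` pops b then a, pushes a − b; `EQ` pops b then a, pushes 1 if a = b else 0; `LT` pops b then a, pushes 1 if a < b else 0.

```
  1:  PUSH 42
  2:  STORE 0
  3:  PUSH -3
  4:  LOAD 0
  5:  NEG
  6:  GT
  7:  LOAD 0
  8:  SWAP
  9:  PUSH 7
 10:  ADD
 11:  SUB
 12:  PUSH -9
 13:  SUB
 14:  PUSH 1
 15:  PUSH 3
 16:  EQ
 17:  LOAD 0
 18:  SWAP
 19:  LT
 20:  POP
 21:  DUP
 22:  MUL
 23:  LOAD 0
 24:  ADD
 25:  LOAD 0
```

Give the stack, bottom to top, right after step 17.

PUSH 42  [42]
STORE 0  []
PUSH -3  [-3]
LOAD 0   [-3, 42]
NEG      [-3, -42]
GT       [1]
LOAD 0   [1, 42]
SWAP     [42, 1]
PUSH 7   [42, 1, 7]
ADD      [42, 8]
SUB      [34]
PUSH -9  [34, -9]
SUB      [43]
PUSH 1   [43, 1]
PUSH 3   [43, 1, 3]
EQ       [43, 0]
LOAD 0   [43, 0, 42]

[43, 0, 42]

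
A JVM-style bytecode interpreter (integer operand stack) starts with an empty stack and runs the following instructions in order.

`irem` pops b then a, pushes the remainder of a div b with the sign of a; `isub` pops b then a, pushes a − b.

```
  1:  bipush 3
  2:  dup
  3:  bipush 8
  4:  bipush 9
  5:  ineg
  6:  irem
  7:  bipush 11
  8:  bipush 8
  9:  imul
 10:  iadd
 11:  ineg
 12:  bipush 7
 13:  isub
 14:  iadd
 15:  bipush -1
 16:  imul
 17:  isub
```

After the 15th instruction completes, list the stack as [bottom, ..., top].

bipush 3   3
dup        3 3
bipush 8   3 3 8
bipush 9   3 3 8 9
ineg       3 3 8 -9
irem       3 3 8
bipush 11  3 3 8 11
bipush 8   3 3 8 11 8
imul       3 3 8 88
iadd       3 3 96
ineg       3 3 -96
bipush 7   3 3 -96 7
isub       3 3 -103
iadd       3 -100
bipush -1  3 -100 -1

[3, -100, -1]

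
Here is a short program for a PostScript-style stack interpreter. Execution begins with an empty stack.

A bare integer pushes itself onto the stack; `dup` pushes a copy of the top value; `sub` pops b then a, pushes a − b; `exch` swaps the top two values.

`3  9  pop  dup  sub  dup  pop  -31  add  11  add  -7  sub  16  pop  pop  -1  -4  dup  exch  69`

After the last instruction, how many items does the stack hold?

4

3    -> 3
9    -> 3 9
pop  -> 3
dup  -> 3 3
sub  -> 0
dup  -> 0 0
pop  -> 0
-31  -> 0 -31
add  -> -31
11   -> -31 11
add  -> -20
-7   -> -20 -7
sub  -> -13
16   -> -13 16
pop  -> -13
pop  -> (empty)
-1   -> -1
-4   -> -1 -4
dup  -> -1 -4 -4
exch -> -1 -4 -4
69   -> -1 -4 -4 69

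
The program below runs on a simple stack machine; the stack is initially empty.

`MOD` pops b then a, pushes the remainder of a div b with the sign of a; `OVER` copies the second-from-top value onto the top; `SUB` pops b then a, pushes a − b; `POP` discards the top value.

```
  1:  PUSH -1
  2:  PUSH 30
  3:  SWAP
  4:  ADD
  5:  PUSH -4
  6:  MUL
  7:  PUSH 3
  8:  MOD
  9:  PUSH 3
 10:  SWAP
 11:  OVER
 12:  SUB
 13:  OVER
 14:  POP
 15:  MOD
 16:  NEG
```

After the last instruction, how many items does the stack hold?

PUSH -1 : -1
PUSH 30 : -1 30
SWAP    : 30 -1
ADD     : 29
PUSH -4 : 29 -4
MUL     : -116
PUSH 3  : -116 3
MOD     : -2
PUSH 3  : -2 3
SWAP    : 3 -2
OVER    : 3 -2 3
SUB     : 3 -5
OVER    : 3 -5 3
POP     : 3 -5
MOD     : 3
NEG     : -3

1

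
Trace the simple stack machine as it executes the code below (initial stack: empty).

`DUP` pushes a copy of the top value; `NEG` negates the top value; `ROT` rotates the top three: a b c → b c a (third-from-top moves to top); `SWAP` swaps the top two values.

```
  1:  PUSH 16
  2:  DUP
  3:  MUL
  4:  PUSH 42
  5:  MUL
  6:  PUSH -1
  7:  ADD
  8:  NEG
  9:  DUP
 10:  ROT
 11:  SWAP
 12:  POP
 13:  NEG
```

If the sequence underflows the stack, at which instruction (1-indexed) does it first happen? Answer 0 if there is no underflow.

10

PUSH 16  [16]
DUP      [16, 16]
MUL      [256]
PUSH 42  [256, 42]
MUL      [10752]
PUSH -1  [10752, -1]
ADD      [10751]
NEG      [-10751]
DUP      [-10751, -10751]
ROT  — needs 3 operands, stack has 2 → underflow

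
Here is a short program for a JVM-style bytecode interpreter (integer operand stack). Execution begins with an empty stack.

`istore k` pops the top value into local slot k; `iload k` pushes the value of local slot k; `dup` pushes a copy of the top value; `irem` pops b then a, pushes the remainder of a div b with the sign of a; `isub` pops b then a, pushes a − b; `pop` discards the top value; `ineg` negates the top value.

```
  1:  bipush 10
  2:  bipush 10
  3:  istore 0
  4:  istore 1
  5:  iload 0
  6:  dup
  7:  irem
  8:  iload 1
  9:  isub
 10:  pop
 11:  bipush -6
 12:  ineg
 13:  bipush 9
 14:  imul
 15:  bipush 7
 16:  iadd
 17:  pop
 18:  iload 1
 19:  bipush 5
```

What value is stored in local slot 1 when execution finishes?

10

bipush 10 → 10
bipush 10 → 10 10
istore 0  → 10
istore 1  → (empty)
iload 0   → 10
dup       → 10 10
irem      → 0
iload 1   → 0 10
isub      → -10
pop       → (empty)
bipush -6 → -6
ineg      → 6
bipush 9  → 6 9
imul      → 54
bipush 7  → 54 7
iadd      → 61
pop       → (empty)
iload 1   → 10
bipush 5  → 10 5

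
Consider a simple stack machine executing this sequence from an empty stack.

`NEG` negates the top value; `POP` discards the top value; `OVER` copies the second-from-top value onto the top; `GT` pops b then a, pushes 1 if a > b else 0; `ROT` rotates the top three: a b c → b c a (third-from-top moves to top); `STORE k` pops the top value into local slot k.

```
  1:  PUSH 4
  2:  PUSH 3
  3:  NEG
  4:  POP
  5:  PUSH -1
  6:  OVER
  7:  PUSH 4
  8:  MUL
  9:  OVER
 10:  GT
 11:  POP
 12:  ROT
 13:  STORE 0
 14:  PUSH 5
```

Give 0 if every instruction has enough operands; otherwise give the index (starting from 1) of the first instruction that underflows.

PUSH 4   [4]
PUSH 3   [4, 3]
NEG      [4, -3]
POP      [4]
PUSH -1  [4, -1]
OVER     [4, -1, 4]
PUSH 4   [4, -1, 4, 4]
MUL      [4, -1, 16]
OVER     [4, -1, 16, -1]
GT       [4, -1, 1]
POP      [4, -1]
ROT  — needs 3 operands, stack has 2 → underflow

12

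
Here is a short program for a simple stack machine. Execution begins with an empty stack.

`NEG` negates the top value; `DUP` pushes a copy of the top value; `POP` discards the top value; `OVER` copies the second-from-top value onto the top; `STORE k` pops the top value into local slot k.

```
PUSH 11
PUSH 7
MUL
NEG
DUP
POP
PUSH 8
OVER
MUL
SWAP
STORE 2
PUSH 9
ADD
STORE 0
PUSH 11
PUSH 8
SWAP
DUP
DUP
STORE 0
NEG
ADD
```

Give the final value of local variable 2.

PUSH 11 -> 11
PUSH 7  -> 11 7
MUL     -> 77
NEG     -> -77
DUP     -> -77 -77
POP     -> -77
PUSH 8  -> -77 8
OVER    -> -77 8 -77
MUL     -> -77 -616
SWAP    -> -616 -77
STORE 2 -> -616
PUSH 9  -> -616 9
ADD     -> -607
STORE 0 -> (empty)
PUSH 11 -> 11
PUSH 8  -> 11 8
SWAP    -> 8 11
DUP     -> 8 11 11
DUP     -> 8 11 11 11
STORE 0 -> 8 11 11
NEG     -> 8 11 -11
ADD     -> 8 0

-77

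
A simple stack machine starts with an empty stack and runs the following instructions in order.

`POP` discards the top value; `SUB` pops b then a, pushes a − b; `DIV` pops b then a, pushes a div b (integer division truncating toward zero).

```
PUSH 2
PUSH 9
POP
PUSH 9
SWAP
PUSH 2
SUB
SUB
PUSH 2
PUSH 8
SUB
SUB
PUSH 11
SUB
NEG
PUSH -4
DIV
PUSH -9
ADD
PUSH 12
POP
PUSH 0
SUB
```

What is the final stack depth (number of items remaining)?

PUSH 2  → 2
PUSH 9  → 2 9
POP     → 2
PUSH 9  → 2 9
SWAP    → 9 2
PUSH 2  → 9 2 2
SUB     → 9 0
SUB     → 9
PUSH 2  → 9 2
PUSH 8  → 9 2 8
SUB     → 9 -6
SUB     → 15
PUSH 11 → 15 11
SUB     → 4
NEG     → -4
PUSH -4 → -4 -4
DIV     → 1
PUSH -9 → 1 -9
ADD     → -8
PUSH 12 → -8 12
POP     → -8
PUSH 0  → -8 0
SUB     → -8

1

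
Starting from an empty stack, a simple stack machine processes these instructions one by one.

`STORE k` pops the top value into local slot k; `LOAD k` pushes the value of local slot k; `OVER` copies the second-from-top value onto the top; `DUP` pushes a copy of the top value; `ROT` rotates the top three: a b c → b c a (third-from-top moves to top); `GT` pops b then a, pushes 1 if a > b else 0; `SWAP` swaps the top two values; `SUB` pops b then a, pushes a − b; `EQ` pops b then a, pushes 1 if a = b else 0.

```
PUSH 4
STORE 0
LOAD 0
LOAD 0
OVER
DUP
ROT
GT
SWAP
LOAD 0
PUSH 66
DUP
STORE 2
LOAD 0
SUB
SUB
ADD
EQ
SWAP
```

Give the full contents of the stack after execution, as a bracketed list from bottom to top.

[0, 4]

PUSH 4   [4]
STORE 0  []
LOAD 0   [4]
LOAD 0   [4, 4]
OVER     [4, 4, 4]
DUP      [4, 4, 4, 4]
ROT      [4, 4, 4, 4]
GT       [4, 4, 0]
SWAP     [4, 0, 4]
LOAD 0   [4, 0, 4, 4]
PUSH 66  [4, 0, 4, 4, 66]
DUP      [4, 0, 4, 4, 66, 66]
STORE 2  [4, 0, 4, 4, 66]
LOAD 0   [4, 0, 4, 4, 66, 4]
SUB      [4, 0, 4, 4, 62]
SUB      [4, 0, 4, -58]
ADD      [4, 0, -54]
EQ       [4, 0]
SWAP     [0, 4]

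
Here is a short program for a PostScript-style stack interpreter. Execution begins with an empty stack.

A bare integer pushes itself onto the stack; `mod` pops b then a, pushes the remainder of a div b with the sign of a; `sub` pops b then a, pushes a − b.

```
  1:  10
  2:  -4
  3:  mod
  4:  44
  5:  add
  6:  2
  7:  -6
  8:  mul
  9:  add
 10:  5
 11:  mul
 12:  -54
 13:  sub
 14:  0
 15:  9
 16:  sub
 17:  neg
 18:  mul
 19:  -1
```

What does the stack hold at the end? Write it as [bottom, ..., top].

[2016, -1]

10   [10]
-4   [10, -4]
mod  [2]
44   [2, 44]
add  [46]
2    [46, 2]
-6   [46, 2, -6]
mul  [46, -12]
add  [34]
5    [34, 5]
mul  [170]
-54  [170, -54]
sub  [224]
0    [224, 0]
9    [224, 0, 9]
sub  [224, -9]
neg  [224, 9]
mul  [2016]
-1   [2016, -1]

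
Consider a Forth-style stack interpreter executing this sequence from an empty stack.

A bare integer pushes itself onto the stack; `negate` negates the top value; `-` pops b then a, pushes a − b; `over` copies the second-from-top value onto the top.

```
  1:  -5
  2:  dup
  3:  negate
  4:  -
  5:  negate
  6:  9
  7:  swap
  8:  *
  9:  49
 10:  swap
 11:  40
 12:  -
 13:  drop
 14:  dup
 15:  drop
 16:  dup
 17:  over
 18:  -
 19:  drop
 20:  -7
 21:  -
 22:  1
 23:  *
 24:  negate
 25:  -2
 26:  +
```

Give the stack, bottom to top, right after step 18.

[49, 0]

-5     : -5
dup    : -5 -5
negate : -5 5
-      : -10
negate : 10
9      : 10 9
swap   : 9 10
*      : 90
49     : 90 49
swap   : 49 90
40     : 49 90 40
-      : 49 50
drop   : 49
dup    : 49 49
drop   : 49
dup    : 49 49
over   : 49 49 49
-      : 49 0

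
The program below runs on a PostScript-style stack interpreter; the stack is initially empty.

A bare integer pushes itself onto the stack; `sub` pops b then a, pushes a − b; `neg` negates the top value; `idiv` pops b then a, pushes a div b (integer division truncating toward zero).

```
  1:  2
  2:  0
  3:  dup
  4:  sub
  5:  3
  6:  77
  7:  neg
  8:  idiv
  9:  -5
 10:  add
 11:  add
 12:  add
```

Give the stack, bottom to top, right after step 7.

2   : [2]
0   : [2, 0]
dup : [2, 0, 0]
sub : [2, 0]
3   : [2, 0, 3]
77  : [2, 0, 3, 77]
neg : [2, 0, 3, -77]

[2, 0, 3, -77]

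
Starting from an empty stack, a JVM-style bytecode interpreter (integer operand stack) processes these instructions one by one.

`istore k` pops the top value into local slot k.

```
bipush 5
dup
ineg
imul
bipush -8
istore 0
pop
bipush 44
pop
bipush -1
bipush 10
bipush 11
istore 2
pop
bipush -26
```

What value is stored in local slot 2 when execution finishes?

bipush 5    5
dup         5 5
ineg        5 -5
imul        -25
bipush -8   -25 -8
istore 0    -25
pop         (empty)
bipush 44   44
pop         (empty)
bipush -1   -1
bipush 10   -1 10
bipush 11   -1 10 11
istore 2    -1 10
pop         -1
bipush -26  -1 -26

11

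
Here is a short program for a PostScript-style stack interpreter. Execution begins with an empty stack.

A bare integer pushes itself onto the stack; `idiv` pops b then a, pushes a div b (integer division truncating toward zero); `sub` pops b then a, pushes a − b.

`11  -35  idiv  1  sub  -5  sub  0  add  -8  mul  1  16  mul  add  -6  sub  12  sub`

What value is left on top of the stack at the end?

11   : [11]
-35  : [11, -35]
idiv : [0]
1    : [0, 1]
sub  : [-1]
-5   : [-1, -5]
sub  : [4]
0    : [4, 0]
add  : [4]
-8   : [4, -8]
mul  : [-32]
1    : [-32, 1]
16   : [-32, 1, 16]
mul  : [-32, 16]
add  : [-16]
-6   : [-16, -6]
sub  : [-10]
12   : [-10, 12]
sub  : [-22]

-22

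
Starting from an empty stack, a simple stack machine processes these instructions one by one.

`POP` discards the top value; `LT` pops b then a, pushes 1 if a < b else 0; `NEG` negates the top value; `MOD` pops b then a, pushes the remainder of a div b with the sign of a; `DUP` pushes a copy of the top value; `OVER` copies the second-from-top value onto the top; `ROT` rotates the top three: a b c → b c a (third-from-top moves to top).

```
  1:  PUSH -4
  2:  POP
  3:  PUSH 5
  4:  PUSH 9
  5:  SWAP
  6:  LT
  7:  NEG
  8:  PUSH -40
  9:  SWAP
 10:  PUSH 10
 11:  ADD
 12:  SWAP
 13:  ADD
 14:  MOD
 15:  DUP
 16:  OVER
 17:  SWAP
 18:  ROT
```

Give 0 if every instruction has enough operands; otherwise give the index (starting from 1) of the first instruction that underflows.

14

PUSH -4  : [-4]
POP      : []
PUSH 5   : [5]
PUSH 9   : [5, 9]
SWAP     : [9, 5]
LT       : [0]
NEG      : [0]
PUSH -40 : [0, -40]
SWAP     : [-40, 0]
PUSH 10  : [-40, 0, 10]
ADD      : [-40, 10]
SWAP     : [10, -40]
ADD      : [-30]
MOD  — needs 2 operands, stack has 1 → underflow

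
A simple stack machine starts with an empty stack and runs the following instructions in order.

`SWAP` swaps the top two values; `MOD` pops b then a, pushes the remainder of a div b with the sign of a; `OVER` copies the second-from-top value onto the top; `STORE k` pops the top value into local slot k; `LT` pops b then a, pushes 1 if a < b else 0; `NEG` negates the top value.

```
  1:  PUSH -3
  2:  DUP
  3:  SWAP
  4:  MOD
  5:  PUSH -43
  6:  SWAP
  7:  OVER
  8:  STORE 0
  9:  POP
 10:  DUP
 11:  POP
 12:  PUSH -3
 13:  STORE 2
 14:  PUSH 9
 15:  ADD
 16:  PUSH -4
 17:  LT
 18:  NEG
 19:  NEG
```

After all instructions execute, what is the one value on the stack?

1

PUSH -3  → -3
DUP      → -3 -3
SWAP     → -3 -3
MOD      → 0
PUSH -43 → 0 -43
SWAP     → -43 0
OVER     → -43 0 -43
STORE 0  → -43 0
POP      → -43
DUP      → -43 -43
POP      → -43
PUSH -3  → -43 -3
STORE 2  → -43
PUSH 9   → -43 9
ADD      → -34
PUSH -4  → -34 -4
LT       → 1
NEG      → -1
NEG      → 1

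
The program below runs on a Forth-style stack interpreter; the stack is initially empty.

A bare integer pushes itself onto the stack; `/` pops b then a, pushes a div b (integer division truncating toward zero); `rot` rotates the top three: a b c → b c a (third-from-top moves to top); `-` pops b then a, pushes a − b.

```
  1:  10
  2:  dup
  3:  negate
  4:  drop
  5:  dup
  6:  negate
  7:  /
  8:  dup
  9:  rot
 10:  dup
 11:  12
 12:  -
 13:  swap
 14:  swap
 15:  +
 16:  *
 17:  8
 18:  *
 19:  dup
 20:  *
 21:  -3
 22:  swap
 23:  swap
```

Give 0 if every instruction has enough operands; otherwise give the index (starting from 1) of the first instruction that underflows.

9

10     -> 10
dup    -> 10 10
negate -> 10 -10
drop   -> 10
dup    -> 10 10
negate -> 10 -10
/      -> -1
dup    -> -1 -1
rot  — needs 3 operands, stack has 2 → underflow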